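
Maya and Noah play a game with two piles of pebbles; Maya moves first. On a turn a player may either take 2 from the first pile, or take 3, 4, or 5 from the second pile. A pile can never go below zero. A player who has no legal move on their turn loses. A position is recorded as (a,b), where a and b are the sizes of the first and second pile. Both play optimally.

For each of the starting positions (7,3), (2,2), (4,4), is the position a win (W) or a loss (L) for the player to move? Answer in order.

(7,3): L, (2,2): W, (4,4): W

Positions with no move are L. A position that does have a move is losing for the player to move precisely when every available move leads to a winning position for the opponent. Fill in the labels:
No move ever increases a pile, so every position that can arise here has a ≤ 7 and b ≤ 4; it is enough to label the cells with 0 ≤ a ≤ 7 and 0 ≤ b ≤ 4.
Every move lowers a or b (never raises either), so fill the grid row by row in increasing a, and left to right within a row: each cell's successors are then already labelled.
      b=0  b=1  b=2  b=3  b=4
a=0:    L    L    L    W    W
a=1:    L    L    L    W    W
a=2:    W    W    W    L    L
a=3:    W    W    W    L    L
a=4:    L    L    L    W    W
a=5:    L    L    L    W    W
a=6:    W    W    W    L    L
a=7:    W    W    W    L    L
Cells with no legal move (terminal, hence L): (0,0), (0,1), (0,2), (1,0), (1,1), (1,2).
The remaining L cells, each justified by listing all of its moves:
(2,3): only reaches (0,3)(W), (2,0)(W), all W → L
(2,4): only reaches (0,4)(W), (2,1)(W), (2,0)(W), all W → L
(3,3): only reaches (1,3)(W), (3,0)(W), all W → L
(3,4): only reaches (1,4)(W), (3,1)(W), (3,0)(W), all W → L
(4,0): only reaches (2,0)(W), which is W → L
(4,1): only reaches (2,1)(W), which is W → L
(4,2): only reaches (2,2)(W), which is W → L
(5,0): only reaches (3,0)(W), which is W → L
(5,1): only reaches (3,1)(W), which is W → L
(5,2): only reaches (3,2)(W), which is W → L
(6,3): only reaches (4,3)(W), (6,0)(W), all W → L
(6,4): only reaches (4,4)(W), (6,1)(W), (6,0)(W), all W → L
(7,3): only reaches (5,3)(W), (7,0)(W), all W → L
(7,4): only reaches (5,4)(W), (7,1)(W), (7,0)(W), all W → L
Every other cell has at least one move into one of the L cells above, so it is W.
(7,3): one of the L cells justified above, so L
(2,2): the move to (0,2) reaches an L cell, so W
(4,4): the move to (2,4) reaches an L cell, so W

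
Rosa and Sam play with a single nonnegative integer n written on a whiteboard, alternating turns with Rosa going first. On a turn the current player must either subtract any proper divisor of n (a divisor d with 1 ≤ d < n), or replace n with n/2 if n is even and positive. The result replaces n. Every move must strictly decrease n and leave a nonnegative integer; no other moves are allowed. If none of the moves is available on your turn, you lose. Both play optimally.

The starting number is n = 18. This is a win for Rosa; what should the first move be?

Move to 9.

Positions with no move are L. A position that does have a move is losing for the player to move precisely when every available move leads to a winning position for the opponent. Fill in the labels:
n=0: no move → L
n=1: no move → L
n=2: →1(L), so W
n=3: →2(W) only, which is W, so L
n=4: →3(L), so W
n=5: →4(W) only, which is W, so L
n=6: →3(L), so W
n=7: →6(W) only, which is W, so L
n=8: →7(L), so W
n=9: →6(W), 8(W) — all W, so L
n=10: →5(L), so W
n=11: →10(W) only, which is W, so L
n=12: →9(L), so W
n=13: →12(W) only, which is W, so L
n=14: →7(L), so W
n=15: →10(W), 12(W), 14(W) — all W, so L
n=16: →15(L), so W
n=17: →16(W) only, which is W, so L
n=18: →9(L), so W
From 18, the L positions reachable in one move are: 9, 15, 17. Any move reaching one of these is winning.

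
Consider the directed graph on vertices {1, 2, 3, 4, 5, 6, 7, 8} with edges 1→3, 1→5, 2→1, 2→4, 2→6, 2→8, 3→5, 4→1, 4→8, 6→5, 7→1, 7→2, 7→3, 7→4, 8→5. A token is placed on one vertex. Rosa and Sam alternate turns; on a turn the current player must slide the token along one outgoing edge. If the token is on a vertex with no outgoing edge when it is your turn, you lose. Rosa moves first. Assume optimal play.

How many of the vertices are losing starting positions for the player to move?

Positions with no move are L. A position that does have a move is losing for the player to move precisely when every available move leads to a winning position for the opponent. Fill in the labels:
Every edge goes from a vertex to one that appears earlier in the order 5, 3, 1, 6, 8, 4, 2, 7, so processing vertices in that order labels each vertex after all of its successors.
5: no outgoing edge → L
3: can move to 5, which is L ⇒ W
1: can move to 5, which is L ⇒ W
6: can move to 5, which is L ⇒ W
8: can move to 5, which is L ⇒ W
4: moves to 8(W), 1(W); every one is W ⇒ L
2: can move to 4, which is L ⇒ W
7: can move to 4, which is L ⇒ W
The L vertices are 4, 5; that is 2 in all.

2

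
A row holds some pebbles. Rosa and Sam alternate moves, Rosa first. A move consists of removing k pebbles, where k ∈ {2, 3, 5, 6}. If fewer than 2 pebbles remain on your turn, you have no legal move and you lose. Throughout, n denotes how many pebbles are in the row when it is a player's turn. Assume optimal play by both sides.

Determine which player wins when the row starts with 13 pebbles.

Rosa wins.

Use the standard recursion: the mover loses at a terminal position; elsewhere, the mover wins exactly when some move hands the opponent an L position.
n=0: no move → L
n=1: no move → L
n=2: can move to 0, which is L ⇒ W
n=3: can move to 1, which is L ⇒ W
n=4: can move to 1, which is L ⇒ W
n=5: can move to 0, which is L ⇒ W
n=6: can move to 1, which is L ⇒ W
n=7: can move to 1, which is L ⇒ W
n=8: moves to 6(W), 5(W), 3(W), 2(W); every one is W ⇒ L
n=9: moves to 7(W), 6(W), 4(W), 3(W); every one is W ⇒ L
n=10: can move to 8, which is L ⇒ W
n=11: can move to 9, which is L ⇒ W
n=12: can move to 9, which is L ⇒ W
n=13: can move to 8, which is L ⇒ W
The starting position 13 is W: Rosa should remove 5, leaving 8, handing over an L position.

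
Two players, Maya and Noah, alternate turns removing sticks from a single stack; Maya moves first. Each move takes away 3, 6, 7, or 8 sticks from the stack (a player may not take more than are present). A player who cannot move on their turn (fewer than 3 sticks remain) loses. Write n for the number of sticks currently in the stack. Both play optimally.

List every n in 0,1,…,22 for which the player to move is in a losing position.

0, 1, 2, 11, 12, 13, 22

Work bottom-up. With no move the player to move loses. Otherwise the position is W if at least one move leads to an L position for the opponent, and L if every move leads to a W.
n=0: no move → L
n=1: no move → L
n=2: no move → L
n=3: →0(L), so W
n=4: →1(L), so W
n=5: →2(L), so W
n=6: →0(L), so W
n=7: →1(L), so W
n=8: →2(L), so W
n=9: →2(L), so W
n=10: →2(L), so W
n=11: →8(W), 5(W), 4(W), 3(W) — all W, so L
n=12: →9(W), 6(W), 5(W), 4(W) — all W, so L
n=13: →10(W), 7(W), 6(W), 5(W) — all W, so L
n=14: →11(L), so W
n=15: →12(L), so W
n=16: →13(L), so W
n=17: →11(L), so W
n=18: →12(L), so W
n=19: →13(L), so W
n=20: →13(L), so W
n=21: →13(L), so W
n=22: →19(W), 16(W), 15(W), 14(W) — all W, so L
Reading off the rows marked L gives the requested list; there are 7 such values of n.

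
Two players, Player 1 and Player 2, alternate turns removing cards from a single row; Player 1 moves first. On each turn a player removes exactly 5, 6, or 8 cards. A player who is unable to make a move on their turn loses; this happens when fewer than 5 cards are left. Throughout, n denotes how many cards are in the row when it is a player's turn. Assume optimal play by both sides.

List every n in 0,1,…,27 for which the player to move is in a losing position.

Compute win/loss labels from the base case upward. A position with no move is L. Any other position is W if it can reach an L in one move, else L.
n=0: no move → L
n=1: no move → L
n=2: no move → L
n=3: no move → L
n=4: no move → L
n=5: can move to 0, which is L ⇒ W
n=6: can move to 1, which is L ⇒ W
n=7: can move to 2, which is L ⇒ W
n=8: can move to 3, which is L ⇒ W
n=9: can move to 4, which is L ⇒ W
n=10: can move to 4, which is L ⇒ W
n=11: can move to 3, which is L ⇒ W
n=12: can move to 4, which is L ⇒ W
n=13: moves to 8(W), 7(W), 5(W); every one is W ⇒ L
n=14: moves to 9(W), 8(W), 6(W); every one is W ⇒ L
n=15: moves to 10(W), 9(W), 7(W); every one is W ⇒ L
n=16: moves to 11(W), 10(W), 8(W); every one is W ⇒ L
n=17: moves to 12(W), 11(W), 9(W); every one is W ⇒ L
n=18: can move to 13, which is L ⇒ W
n=19: can move to 14, which is L ⇒ W
n=20: can move to 15, which is L ⇒ W
n=21: can move to 16, which is L ⇒ W
n=22: can move to 17, which is L ⇒ W
n=23: can move to 17, which is L ⇒ W
n=24: can move to 16, which is L ⇒ W
n=25: can move to 17, which is L ⇒ W
n=26: moves to 21(W), 20(W), 18(W); every one is W ⇒ L
n=27: moves to 22(W), 21(W), 19(W); every one is W ⇒ L
The losing starting values of n are exactly the entries labelled L in this table (12 of them).

0, 1, 2, 3, 4, 13, 14, 15, 16, 17, 26, 27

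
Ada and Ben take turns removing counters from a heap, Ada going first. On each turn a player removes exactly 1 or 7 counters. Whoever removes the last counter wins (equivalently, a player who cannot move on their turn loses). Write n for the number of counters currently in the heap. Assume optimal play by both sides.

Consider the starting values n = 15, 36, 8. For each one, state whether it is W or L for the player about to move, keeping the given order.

Classify positions by backward induction: terminal positions (no move available) are L. From any other position, the mover wins iff some move reaches an L.
n=0: no move → L
n=1: reaches L-position 0 → W
n=2: only reaches 1(W), which is W → L
n=3: reaches L-position 2 → W
n=4: only reaches 3(W), which is W → L
n=5: reaches L-position 4 → W
n=6: only reaches 5(W), which is W → L
n=7: reaches L-position 6 → W
n=8: only reaches 7(W), 1(W), all W → L
n=9: reaches L-position 8 → W
n=10: only reaches 9(W), 3(W), all W → L
n=11: reaches L-position 10 → W
n=12: only reaches 11(W), 5(W), all W → L
n=13: reaches L-position 12 → W
n=14: only reaches 13(W), 7(W), all W → L
n=15: reaches L-position 14 → W
n=16: only reaches 15(W), 9(W), all W → L
n=17: reaches L-position 16 → W
n=18: only reaches 17(W), 11(W), all W → L
n=19: reaches L-position 18 → W
n=20: only reaches 19(W), 13(W), all W → L
n=21: reaches L-position 20 → W
n=22: only reaches 21(W), 15(W), all W → L
n=23: reaches L-position 22 → W
n=24: only reaches 23(W), 17(W), all W → L
n=25: reaches L-position 24 → W
n=26: only reaches 25(W), 19(W), all W → L
n=27: reaches L-position 26 → W
n=28: only reaches 27(W), 21(W), all W → L
n=29: reaches L-position 28 → W
n=30: only reaches 29(W), 23(W), all W → L
n=31: reaches L-position 30 → W
n=32: only reaches 31(W), 25(W), all W → L
n=33: reaches L-position 32 → W
n=34: only reaches 33(W), 27(W), all W → L
n=35: reaches L-position 34 → W
n=36: only reaches 35(W), 29(W), all W → L

15: W, 36: L, 8: L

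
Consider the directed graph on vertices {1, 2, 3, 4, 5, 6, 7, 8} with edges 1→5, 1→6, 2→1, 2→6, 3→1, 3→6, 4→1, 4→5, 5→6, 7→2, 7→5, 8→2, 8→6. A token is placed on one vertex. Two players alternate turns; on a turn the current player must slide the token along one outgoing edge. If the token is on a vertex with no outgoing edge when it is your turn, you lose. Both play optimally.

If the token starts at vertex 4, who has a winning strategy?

The second player wins.

Classify positions by backward induction: terminal positions (no move available) are L. From any other position, the mover wins iff some move reaches an L.
Every edge goes from a vertex to one that appears earlier in the order 6, 5, 1, 2, 3, 8, 4, 7, so processing vertices in that order labels each vertex after all of its successors.
6: no outgoing edge → L
5: reaches L-position 6 → W
1: reaches L-position 6 → W
2: reaches L-position 6 → W
3: reaches L-position 6 → W
8: reaches L-position 6 → W
4: only reaches 1(W), 5(W), all W → L
7: only reaches 2(W), 5(W), all W → L
The starting position 4 is L: whatever the player to move does, the opponent receives a W position.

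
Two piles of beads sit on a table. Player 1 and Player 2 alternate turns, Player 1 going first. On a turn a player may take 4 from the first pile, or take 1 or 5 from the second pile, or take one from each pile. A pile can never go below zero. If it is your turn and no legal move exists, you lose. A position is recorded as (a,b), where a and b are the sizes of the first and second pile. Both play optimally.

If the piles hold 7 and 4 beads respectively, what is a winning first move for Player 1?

Build the W/L table. Terminal = L. A non-terminal position is W if it has a move to some L; otherwise it is L.
No move ever increases a pile, so every position that can arise here has a ≤ 7 and b ≤ 4; it is enough to label the cells with 0 ≤ a ≤ 7 and 0 ≤ b ≤ 4.
Every move lowers a or b (never raises either), so fill the grid row by row in increasing a, and left to right within a row: each cell's successors are then already labelled.
      b=0  b=1  b=2  b=3  b=4
a=0:    L    W    L    W    L
a=1:    L    W    L    W    L
a=2:    L    W    L    W    L
a=3:    L    W    L    W    L
a=4:    W    W    W    W    W
a=5:    W    L    W    L    W
a=6:    W    L    W    L    W
a=7:    W    L    W    L    W
Cells with no legal move (terminal, hence L): (0,0), (1,0), (2,0), (3,0).
The remaining L cells, each justified by listing all of its moves:
(0,2): →(0,1)(W) only, which is W, so L
(0,4): →(0,3)(W) only, which is W, so L
(1,2): →(1,1)(W), (0,1)(W) — all W, so L
(1,4): →(1,3)(W), (0,3)(W) — all W, so L
(2,2): →(2,1)(W), (1,1)(W) — all W, so L
(2,4): →(2,3)(W), (1,3)(W) — all W, so L
(3,2): →(3,1)(W), (2,1)(W) — all W, so L
(3,4): →(3,3)(W), (2,3)(W) — all W, so L
(5,1): →(1,1)(W), (5,0)(W), (4,0)(W) — all W, so L
(5,3): →(1,3)(W), (5,2)(W), (4,2)(W) — all W, so L
(6,1): →(2,1)(W), (6,0)(W), (5,0)(W) — all W, so L
(6,3): →(2,3)(W), (6,2)(W), (5,2)(W) — all W, so L
(7,1): →(3,1)(W), (7,0)(W), (6,0)(W) — all W, so L
(7,3): →(3,3)(W), (7,2)(W), (6,2)(W) — all W, so L
Every other cell has at least one move into one of the L cells above, so it is W.
From (7,4), the L positions reachable in one move are: (3,4), (7,3), (6,3). Any move reaching one of these is winning.

Move to (3,4).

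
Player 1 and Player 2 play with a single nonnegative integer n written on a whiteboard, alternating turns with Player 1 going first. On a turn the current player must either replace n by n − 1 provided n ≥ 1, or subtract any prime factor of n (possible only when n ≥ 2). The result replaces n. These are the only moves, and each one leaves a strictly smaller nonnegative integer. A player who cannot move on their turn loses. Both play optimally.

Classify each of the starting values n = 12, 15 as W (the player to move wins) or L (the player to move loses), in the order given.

Use the standard recursion: the mover loses at a terminal position; elsewhere, the mover wins exactly when some move hands the opponent an L position.
n=0: no move → L
n=1: reaches L-position 0 → W
n=2: reaches L-position 0 → W
n=3: reaches L-position 0 → W
n=4: only reaches 2(W), 3(W), all W → L
n=5: reaches L-position 0 → W
n=6: reaches L-position 4 → W
n=7: reaches L-position 0 → W
n=8: only reaches 6(W), 7(W), all W → L
n=9: reaches L-position 8 → W
n=10: reaches L-position 8 → W
n=11: reaches L-position 0 → W
n=12: only reaches 9(W), 10(W), 11(W), all W → L
n=13: reaches L-position 0 → W
n=14: reaches L-position 12 → W
n=15: reaches L-position 12 → W

12: L, 15: W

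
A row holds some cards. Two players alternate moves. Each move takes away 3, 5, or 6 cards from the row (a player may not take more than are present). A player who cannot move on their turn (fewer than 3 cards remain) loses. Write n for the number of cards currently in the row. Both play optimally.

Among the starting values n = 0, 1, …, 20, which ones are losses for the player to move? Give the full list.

0, 1, 2, 9, 10, 11, 18, 19, 20

Compute win/loss labels from the base case upward. A position with no move is L. Any other position is W if it can reach an L in one move, else L.
n=0: no move → L
n=1: no move → L
n=2: no move → L
n=3: →0(L), so W
n=4: →1(L), so W
n=5: →2(L), so W
n=6: →1(L), so W
n=7: →2(L), so W
n=8: →2(L), so W
n=9: →6(W), 4(W), 3(W) — all W, so L
n=10: →7(W), 5(W), 4(W) — all W, so L
n=11: →8(W), 6(W), 5(W) — all W, so L
n=12: →9(L), so W
n=13: →10(L), so W
n=14: →11(L), so W
n=15: →10(L), so W
n=16: →11(L), so W
n=17: →11(L), so W
n=18: →15(W), 13(W), 12(W) — all W, so L
n=19: →16(W), 14(W), 13(W) — all W, so L
n=20: →17(W), 15(W), 14(W) — all W, so L
The losing starting values of n are exactly the entries labelled L in this table (9 of them).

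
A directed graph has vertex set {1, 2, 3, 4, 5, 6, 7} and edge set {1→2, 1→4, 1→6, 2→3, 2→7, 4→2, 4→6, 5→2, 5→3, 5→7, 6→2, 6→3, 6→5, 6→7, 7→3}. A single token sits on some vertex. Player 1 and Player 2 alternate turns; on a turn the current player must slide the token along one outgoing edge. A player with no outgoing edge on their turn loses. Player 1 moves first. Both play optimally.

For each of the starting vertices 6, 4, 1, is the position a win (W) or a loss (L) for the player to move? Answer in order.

Classify positions by backward induction: terminal positions (no move available) are L. From any other position, the mover wins iff some move reaches an L.
Every edge goes from a vertex to one that appears earlier in the order 3, 7, 2, 5, 6, 4, 1, so processing vertices in that order labels each vertex after all of its successors.
3: no outgoing edge → L
7: W (go to 3, an L position)
2: W (go to 3, an L position)
5: W (go to 3, an L position)
6: W (go to 3, an L position)
4: L (options 6(W), 2(W) are all W)
1: W (go to 4, an L position)

6: W, 4: L, 1: W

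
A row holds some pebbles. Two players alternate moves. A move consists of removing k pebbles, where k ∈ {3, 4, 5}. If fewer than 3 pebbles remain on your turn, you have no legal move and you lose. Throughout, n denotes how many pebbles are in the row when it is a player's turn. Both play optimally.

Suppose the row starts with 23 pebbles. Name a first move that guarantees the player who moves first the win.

Remove 5, leaving 18.

Classify positions by backward induction: terminal positions (no move available) are L. From any other position, the mover wins iff some move reaches an L.
n=0: no move → L
n=1: no move → L
n=2: no move → L
n=3: can move to 0, which is L ⇒ W
n=4: can move to 1, which is L ⇒ W
n=5: can move to 2, which is L ⇒ W
n=6: can move to 2, which is L ⇒ W
n=7: can move to 2, which is L ⇒ W
n=8: moves to 5(W), 4(W), 3(W); every one is W ⇒ L
n=9: moves to 6(W), 5(W), 4(W); every one is W ⇒ L
n=10: moves to 7(W), 6(W), 5(W); every one is W ⇒ L
n=11: can move to 8, which is L ⇒ W
n=12: can move to 9, which is L ⇒ W
n=13: can move to 10, which is L ⇒ W
n=14: can move to 10, which is L ⇒ W
n=15: can move to 10, which is L ⇒ W
n=16: moves to 13(W), 12(W), 11(W); every one is W ⇒ L
n=17: moves to 14(W), 13(W), 12(W); every one is W ⇒ L
n=18: moves to 15(W), 14(W), 13(W); every one is W ⇒ L
n=19: can move to 16, which is L ⇒ W
n=20: can move to 17, which is L ⇒ W
n=21: can move to 18, which is L ⇒ W
n=22: can move to 18, which is L ⇒ W
n=23: can move to 18, which is L ⇒ W
From 23, the L positions reachable in one move are: 18.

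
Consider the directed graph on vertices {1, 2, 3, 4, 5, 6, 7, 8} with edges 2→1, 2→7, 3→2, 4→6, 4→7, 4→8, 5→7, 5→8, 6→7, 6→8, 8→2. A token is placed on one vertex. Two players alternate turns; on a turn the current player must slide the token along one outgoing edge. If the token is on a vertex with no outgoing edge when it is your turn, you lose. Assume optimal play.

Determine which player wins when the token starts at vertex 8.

The second player wins.

Classify positions by backward induction: terminal positions (no move available) are L. From any other position, the mover wins iff some move reaches an L.
Every edge goes from a vertex to one that appears earlier in the order 7, 1, 2, 8, 6, 4, 3, 5, so processing vertices in that order labels each vertex after all of its successors.
7: no outgoing edge → L
1: no outgoing edge → L
2: can move to 1, which is L ⇒ W
8: the only move is to 2(W), a W ⇒ L
6: can move to 8, which is L ⇒ W
4: can move to 8, which is L ⇒ W
3: the only move is to 2(W), a W ⇒ L
5: can move to 8, which is L ⇒ W
The starting position 8 is L: whatever the player to move does, the opponent receives a W position.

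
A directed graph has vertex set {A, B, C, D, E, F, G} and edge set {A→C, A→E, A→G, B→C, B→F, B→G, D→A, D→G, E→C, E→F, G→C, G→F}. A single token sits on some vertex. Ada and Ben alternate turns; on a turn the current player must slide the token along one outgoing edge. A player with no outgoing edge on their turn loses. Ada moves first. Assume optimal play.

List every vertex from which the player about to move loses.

C, D, F

Label each position W (a win for the player to move) or L (a loss). A position with no legal move is L; any other position is W exactly when some move reaches an L, and L when every move reaches a W.
Every edge goes from a vertex to one that appears earlier in the order C, F, G, E, A, B, D, so processing vertices in that order labels each vertex after all of its successors.
C: no outgoing edge → L
F: no outgoing edge → L
G: →F(L), so W
E: →F(L), so W
A: →C(L), so W
B: →F(L), so W
D: →A(W), G(W) — all W, so L
Reading off the rows marked L gives the requested list; there are 3 such vertices.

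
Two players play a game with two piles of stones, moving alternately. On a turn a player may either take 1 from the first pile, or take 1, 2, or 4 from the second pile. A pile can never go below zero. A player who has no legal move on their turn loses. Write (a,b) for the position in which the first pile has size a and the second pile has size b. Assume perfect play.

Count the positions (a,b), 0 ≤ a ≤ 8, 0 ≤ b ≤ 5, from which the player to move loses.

Classify positions by backward induction: terminal positions (no move available) are L. From any other position, the mover wins iff some move reaches an L.
Every move lowers a or b (never raises either), so fill the grid row by row in increasing a, and left to right within a row: each cell's successors are then already labelled.
      b=0  b=1  b=2  b=3  b=4  b=5
a=0:    L    W    W    L    W    W
a=1:    W    L    W    W    L    W
a=2:    L    W    W    L    W    W
a=3:    W    L    W    W    L    W
a=4:    L    W    W    L    W    W
a=5:    W    L    W    W    L    W
a=6:    L    W    W    L    W    W
a=7:    W    L    W    W    L    W
a=8:    L    W    W    L    W    W
Cells with no legal move (terminal, hence L): (0,0).
The remaining L cells, each justified by listing all of its moves:
(0,3): →(0,2)(W), (0,1)(W) — all W, so L
(1,1): →(0,1)(W), (1,0)(W) — all W, so L
(1,4): →(0,4)(W), (1,3)(W), (1,2)(W), (1,0)(W) — all W, so L
(2,0): →(1,0)(W) only, which is W, so L
(2,3): →(1,3)(W), (2,2)(W), (2,1)(W) — all W, so L
(3,1): →(2,1)(W), (3,0)(W) — all W, so L
(3,4): →(2,4)(W), (3,3)(W), (3,2)(W), (3,0)(W) — all W, so L
(4,0): →(3,0)(W) only, which is W, so L
(4,3): →(3,3)(W), (4,2)(W), (4,1)(W) — all W, so L
(5,1): →(4,1)(W), (5,0)(W) — all W, so L
(5,4): →(4,4)(W), (5,3)(W), (5,2)(W), (5,0)(W) — all W, so L
(6,0): →(5,0)(W) only, which is W, so L
(6,3): →(5,3)(W), (6,2)(W), (6,1)(W) — all W, so L
(7,1): →(6,1)(W), (7,0)(W) — all W, so L
(7,4): →(6,4)(W), (7,3)(W), (7,2)(W), (7,0)(W) — all W, so L
(8,0): →(7,0)(W) only, which is W, so L
(8,3): →(7,3)(W), (8,2)(W), (8,1)(W) — all W, so L
Every other cell has at least one move into one of the L cells above, so it is W.
L cells per row: a=0: 2, a=1: 2, a=2: 2, a=3: 2, a=4: 2, a=5: 2, a=6: 2, a=7: 2, a=8: 2; total 18.

18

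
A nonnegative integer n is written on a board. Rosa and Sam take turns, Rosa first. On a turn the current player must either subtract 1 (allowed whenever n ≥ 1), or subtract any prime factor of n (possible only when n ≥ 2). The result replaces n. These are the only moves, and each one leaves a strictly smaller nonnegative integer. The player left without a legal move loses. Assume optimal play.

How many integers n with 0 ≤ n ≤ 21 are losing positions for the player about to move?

Classify positions by backward induction: terminal positions (no move available) are L. From any other position, the mover wins iff some move reaches an L.
n=0: no move → L
n=1: reaches L-position 0 → W
n=2: reaches L-position 0 → W
n=3: reaches L-position 0 → W
n=4: only reaches 2(W), 3(W), all W → L
n=5: reaches L-position 0 → W
n=6: reaches L-position 4 → W
n=7: reaches L-position 0 → W
n=8: only reaches 6(W), 7(W), all W → L
n=9: reaches L-position 8 → W
n=10: reaches L-position 8 → W
n=11: reaches L-position 0 → W
n=12: only reaches 9(W), 10(W), 11(W), all W → L
n=13: reaches L-position 0 → W
n=14: reaches L-position 12 → W
n=15: reaches L-position 12 → W
n=16: only reaches 14(W), 15(W), all W → L
n=17: reaches L-position 0 → W
n=18: reaches L-position 16 → W
n=19: reaches L-position 0 → W
n=20: only reaches 15(W), 18(W), 19(W), all W → L
n=21: reaches L-position 20 → W
L entries with 0 ≤ n ≤ 21: n = 0, 4, 8, 12, 16, 20; that makes 6.

6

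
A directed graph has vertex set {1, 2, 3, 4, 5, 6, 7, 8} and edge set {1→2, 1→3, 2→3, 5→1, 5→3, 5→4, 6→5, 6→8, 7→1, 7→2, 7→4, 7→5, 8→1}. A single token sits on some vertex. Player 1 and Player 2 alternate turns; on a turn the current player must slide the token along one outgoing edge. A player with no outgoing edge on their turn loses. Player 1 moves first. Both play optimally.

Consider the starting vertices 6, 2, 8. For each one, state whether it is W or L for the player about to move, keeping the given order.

6: W, 2: W, 8: L

Build the W/L table. Terminal = L. A non-terminal position is W if it has a move to some L; otherwise it is L.
Every edge goes from a vertex to one that appears earlier in the order 4, 3, 2, 1, 8, 5, 6, 7, so processing vertices in that order labels each vertex after all of its successors.
4: no outgoing edge → L
3: no outgoing edge → L
2: reaches L-position 3 → W
1: reaches L-position 3 → W
8: only reaches 1(W), which is W → L
5: reaches L-position 3 → W
6: reaches L-position 8 → W
7: reaches L-position 4 → W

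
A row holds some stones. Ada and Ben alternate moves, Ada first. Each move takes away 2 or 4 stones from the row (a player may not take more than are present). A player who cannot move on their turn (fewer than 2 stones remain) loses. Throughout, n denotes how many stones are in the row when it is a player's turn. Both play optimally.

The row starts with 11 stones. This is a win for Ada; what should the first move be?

Positions with no move are L. A position that does have a move is losing for the player to move precisely when every available move leads to a winning position for the opponent. Fill in the labels:
n=0: no move → L
n=1: no move → L
n=2: →0(L), so W
n=3: →1(L), so W
n=4: →0(L), so W
n=5: →1(L), so W
n=6: →4(W), 2(W) — all W, so L
n=7: →5(W), 3(W) — all W, so L
n=8: →6(L), so W
n=9: →7(L), so W
n=10: →6(L), so W
n=11: →7(L), so W
From 11, the L positions reachable in one move are: 7.

Remove 4, leaving 7.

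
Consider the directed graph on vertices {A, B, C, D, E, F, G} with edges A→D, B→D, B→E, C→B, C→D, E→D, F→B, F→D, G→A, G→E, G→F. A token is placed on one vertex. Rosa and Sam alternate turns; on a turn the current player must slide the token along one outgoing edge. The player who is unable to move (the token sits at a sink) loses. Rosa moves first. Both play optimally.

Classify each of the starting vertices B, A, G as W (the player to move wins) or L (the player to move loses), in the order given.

Build the W/L table. Terminal = L. A non-terminal position is W if it has a move to some L; otherwise it is L.
Every edge goes from a vertex to one that appears earlier in the order D, E, B, C, A, F, G, so processing vertices in that order labels each vertex after all of its successors.
D: no outgoing edge → L
E: reaches L-position D → W
B: reaches L-position D → W
C: reaches L-position D → W
A: reaches L-position D → W
F: reaches L-position D → W
G: only reaches F(W), A(W), E(W), all W → L

B: W, A: W, G: L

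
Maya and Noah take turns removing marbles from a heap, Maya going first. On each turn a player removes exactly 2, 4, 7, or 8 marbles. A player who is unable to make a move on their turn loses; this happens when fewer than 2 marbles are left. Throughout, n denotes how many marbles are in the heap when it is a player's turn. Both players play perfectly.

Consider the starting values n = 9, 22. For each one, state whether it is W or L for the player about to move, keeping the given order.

9: W, 22: L

Classify positions by backward induction: terminal positions (no move available) are L. From any other position, the mover wins iff some move reaches an L.
n=0: no move → L
n=1: no move → L
n=2: →0(L), so W
n=3: →1(L), so W
n=4: →0(L), so W
n=5: →1(L), so W
n=6: →4(W), 2(W) — all W, so L
n=7: →0(L), so W
n=8: →6(L), so W
n=9: →1(L), so W
n=10: →6(L), so W
n=11: →9(W), 7(W), 4(W), 3(W) — all W, so L
n=12: →10(W), 8(W), 5(W), 4(W) — all W, so L
n=13: →11(L), so W
n=14: →12(L), so W
n=15: →11(L), so W
n=16: →12(L), so W
n=17: →15(W), 13(W), 10(W), 9(W) — all W, so L
n=18: →11(L), so W
n=19: →17(L), so W
n=20: →12(L), so W
n=21: →17(L), so W
n=22: →20(W), 18(W), 15(W), 14(W) — all W, so L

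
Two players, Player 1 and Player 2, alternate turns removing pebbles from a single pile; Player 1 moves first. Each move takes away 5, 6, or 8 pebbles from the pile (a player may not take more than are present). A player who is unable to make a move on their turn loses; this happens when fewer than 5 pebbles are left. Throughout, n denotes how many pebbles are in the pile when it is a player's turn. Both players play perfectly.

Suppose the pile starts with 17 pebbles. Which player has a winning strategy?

Label each position W (a win for the player to move) or L (a loss). A position with no legal move is L; any other position is W exactly when some move reaches an L, and L when every move reaches a W.
n=0: no move → L
n=1: no move → L
n=2: no move → L
n=3: no move → L
n=4: no move → L
n=5: reaches L-position 0 → W
n=6: reaches L-position 1 → W
n=7: reaches L-position 2 → W
n=8: reaches L-position 3 → W
n=9: reaches L-position 4 → W
n=10: reaches L-position 4 → W
n=11: reaches L-position 3 → W
n=12: reaches L-position 4 → W
n=13: only reaches 8(W), 7(W), 5(W), all W → L
n=14: only reaches 9(W), 8(W), 6(W), all W → L
n=15: only reaches 10(W), 9(W), 7(W), all W → L
n=16: only reaches 11(W), 10(W), 8(W), all W → L
n=17: only reaches 12(W), 11(W), 9(W), all W → L
Every move from 17 reaches a W position, so the mover loses.

Player 2 wins.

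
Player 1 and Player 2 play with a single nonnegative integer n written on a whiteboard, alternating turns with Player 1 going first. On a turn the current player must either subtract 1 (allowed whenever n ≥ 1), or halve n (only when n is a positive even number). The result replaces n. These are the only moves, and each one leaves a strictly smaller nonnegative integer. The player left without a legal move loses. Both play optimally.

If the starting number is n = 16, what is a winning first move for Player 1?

Label each position W (a win for the player to move) or L (a loss). A position with no legal move is L; any other position is W exactly when some move reaches an L, and L when every move reaches a W.
n=0: no move → L
n=1: can move to 0, which is L ⇒ W
n=2: the only move is to 1(W), a W ⇒ L
n=3: can move to 2, which is L ⇒ W
n=4: can move to 2, which is L ⇒ W
n=5: the only move is to 4(W), a W ⇒ L
n=6: can move to 5, which is L ⇒ W
n=7: the only move is to 6(W), a W ⇒ L
n=8: can move to 7, which is L ⇒ W
n=9: the only move is to 8(W), a W ⇒ L
n=10: can move to 5, which is L ⇒ W
n=11: the only move is to 10(W), a W ⇒ L
n=12: can move to 11, which is L ⇒ W
n=13: the only move is to 12(W), a W ⇒ L
n=14: can move to 7, which is L ⇒ W
n=15: the only move is to 14(W), a W ⇒ L
n=16: can move to 15, which is L ⇒ W
From 16, the L positions reachable in one move are: 15.

Move to 15.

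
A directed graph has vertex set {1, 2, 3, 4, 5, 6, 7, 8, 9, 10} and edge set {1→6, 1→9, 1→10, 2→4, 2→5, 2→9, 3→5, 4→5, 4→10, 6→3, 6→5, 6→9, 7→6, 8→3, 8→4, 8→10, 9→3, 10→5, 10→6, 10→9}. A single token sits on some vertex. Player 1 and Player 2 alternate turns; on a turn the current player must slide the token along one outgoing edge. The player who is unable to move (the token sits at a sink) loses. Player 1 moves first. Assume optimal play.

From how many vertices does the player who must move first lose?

4

Use the standard recursion: the mover loses at a terminal position; elsewhere, the mover wins exactly when some move hands the opponent an L position.
Every edge goes from a vertex to one that appears earlier in the order 5, 3, 9, 6, 10, 1, 4, 2, 7, 8, so processing vertices in that order labels each vertex after all of its successors.
5: no outgoing edge → L
3: →5(L), so W
9: →3(W) only, which is W, so L
6: →9(L), so W
10: →9(L), so W
1: →9(L), so W
4: →5(L), so W
2: →9(L), so W
7: →6(W) only, which is W, so L
8: →4(W), 10(W), 3(W) — all W, so L
The L vertices are 5, 7, 8, 9; that is 4 in all.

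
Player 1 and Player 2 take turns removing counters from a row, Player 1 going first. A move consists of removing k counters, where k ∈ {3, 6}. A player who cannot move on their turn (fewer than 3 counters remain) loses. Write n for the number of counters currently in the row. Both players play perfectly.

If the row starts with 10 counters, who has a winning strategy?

Build the W/L table. Terminal = L. A non-terminal position is W if it has a move to some L; otherwise it is L.
n=0: no move → L
n=1: no move → L
n=2: no move → L
n=3: W (go to 0, an L position)
n=4: W (go to 1, an L position)
n=5: W (go to 2, an L position)
n=6: W (go to 0, an L position)
n=7: W (go to 1, an L position)
n=8: W (go to 2, an L position)
n=9: L (options 6(W), 3(W) are all W)
n=10: L (options 7(W), 4(W) are all W)
The starting position 10 is L: whatever Player 1 does, the opponent receives a W position.

Player 2 wins.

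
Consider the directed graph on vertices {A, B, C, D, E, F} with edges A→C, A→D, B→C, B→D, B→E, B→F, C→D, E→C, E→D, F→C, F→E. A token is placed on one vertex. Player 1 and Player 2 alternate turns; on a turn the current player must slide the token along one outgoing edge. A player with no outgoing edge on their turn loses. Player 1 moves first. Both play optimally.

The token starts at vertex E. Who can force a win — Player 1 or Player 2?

Classify positions by backward induction: terminal positions (no move available) are L. From any other position, the mover wins iff some move reaches an L.
Every edge goes from a vertex to one that appears earlier in the order D, C, E, F, B, A, so processing vertices in that order labels each vertex after all of its successors.
D: no outgoing edge → L
C: →D(L), so W
E: →D(L), so W
F: →E(W), C(W) — all W, so L
B: →F(L), so W
A: →D(L), so W
The starting position E is W: Player 1 should move to D, handing over an L position.

Player 1 wins.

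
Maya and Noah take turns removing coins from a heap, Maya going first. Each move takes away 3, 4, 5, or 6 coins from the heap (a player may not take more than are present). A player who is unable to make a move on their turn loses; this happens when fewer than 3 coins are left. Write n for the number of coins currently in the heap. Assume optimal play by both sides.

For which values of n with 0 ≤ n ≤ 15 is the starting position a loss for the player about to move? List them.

0, 1, 2, 9, 10, 11

Label each position W (a win for the player to move) or L (a loss). A position with no legal move is L; any other position is W exactly when some move reaches an L, and L when every move reaches a W.
n=0: no move → L
n=1: no move → L
n=2: no move → L
n=3: W (go to 0, an L position)
n=4: W (go to 1, an L position)
n=5: W (go to 2, an L position)
n=6: W (go to 2, an L position)
n=7: W (go to 2, an L position)
n=8: W (go to 2, an L position)
n=9: L (options 6(W), 5(W), 4(W), 3(W) are all W)
n=10: L (options 7(W), 6(W), 5(W), 4(W) are all W)
n=11: L (options 8(W), 7(W), 6(W), 5(W) are all W)
n=12: W (go to 9, an L position)
n=13: W (go to 10, an L position)
n=14: W (go to 11, an L position)
n=15: W (go to 11, an L position)
Reading off the rows marked L gives the requested list; there are 6 such values of n.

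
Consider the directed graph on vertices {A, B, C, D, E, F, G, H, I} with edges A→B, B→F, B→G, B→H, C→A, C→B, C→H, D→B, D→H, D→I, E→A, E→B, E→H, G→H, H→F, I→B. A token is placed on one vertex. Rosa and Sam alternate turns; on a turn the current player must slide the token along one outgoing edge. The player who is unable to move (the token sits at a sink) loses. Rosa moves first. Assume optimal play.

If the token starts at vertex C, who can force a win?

Label each position W (a win for the player to move) or L (a loss). A position with no legal move is L; any other position is W exactly when some move reaches an L, and L when every move reaches a W.
Every edge goes from a vertex to one that appears earlier in the order F, H, G, B, A, C, E, I, D, so processing vertices in that order labels each vertex after all of its successors.
F: no outgoing edge → L
H: W (go to F, an L position)
G: L (sole option H(W) is W)
B: W (go to G, an L position)
A: L (sole option B(W) is W)
C: W (go to A, an L position)
E: W (go to A, an L position)
I: L (sole option B(W) is W)
D: W (go to I, an L position)
From C Rosa can move to A, reaching an L position.

Rosa wins.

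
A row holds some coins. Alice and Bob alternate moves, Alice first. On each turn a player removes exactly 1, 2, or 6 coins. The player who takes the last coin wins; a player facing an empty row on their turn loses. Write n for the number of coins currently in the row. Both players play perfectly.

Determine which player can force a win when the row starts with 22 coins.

Label each position W (a win for the player to move) or L (a loss). A position with no legal move is L; any other position is W exactly when some move reaches an L, and L when every move reaches a W.
n=0: no move → L
n=1: W (go to 0, an L position)
n=2: W (go to 0, an L position)
n=3: L (options 2(W), 1(W) are all W)
n=4: W (go to 3, an L position)
n=5: W (go to 3, an L position)
n=6: W (go to 0, an L position)
n=7: L (options 6(W), 5(W), 1(W) are all W)
n=8: W (go to 7, an L position)
n=9: W (go to 7, an L position)
n=10: L (options 9(W), 8(W), 4(W) are all W)
n=11: W (go to 10, an L position)
n=12: W (go to 10, an L position)
n=13: W (go to 7, an L position)
n=14: L (options 13(W), 12(W), 8(W) are all W)
n=15: W (go to 14, an L position)
n=16: W (go to 14, an L position)
n=17: L (options 16(W), 15(W), 11(W) are all W)
n=18: W (go to 17, an L position)
n=19: W (go to 17, an L position)
n=20: W (go to 14, an L position)
n=21: L (options 20(W), 19(W), 15(W) are all W)
n=22: W (go to 21, an L position)
From 22 Alice can remove 1, leaving 21, reaching an L position.

Alice wins.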